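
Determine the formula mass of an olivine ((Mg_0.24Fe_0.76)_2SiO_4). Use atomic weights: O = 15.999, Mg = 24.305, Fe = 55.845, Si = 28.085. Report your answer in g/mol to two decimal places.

The formula mass is the sum 0.48(24.305) + 1.52(55.845) + 1(28.085) + 4(15.999).

188.63 g/mol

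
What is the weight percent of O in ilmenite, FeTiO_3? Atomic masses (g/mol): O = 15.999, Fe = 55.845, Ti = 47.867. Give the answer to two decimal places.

Formula mass = 1×55.845 + 1×47.867 + 3×15.999 = 151.709 g/mol, of which 47.997 g is O.
So O makes up 47.997/151.709 = 0.3164 of the mass, i.e. 31.64%.

31.64 weight percent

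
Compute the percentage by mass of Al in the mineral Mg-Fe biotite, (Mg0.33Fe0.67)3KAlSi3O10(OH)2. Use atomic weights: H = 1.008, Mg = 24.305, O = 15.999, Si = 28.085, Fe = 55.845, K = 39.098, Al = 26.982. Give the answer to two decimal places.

5.61 wt%

M((Mg0.33Fe0.67)3KAlSi3O10(OH)2) = 480.649 g/mol.
Al contributes 1 × 26.982 = 26.982 g per mole.
26.982/480.649 = 0.0561 → 5.61%.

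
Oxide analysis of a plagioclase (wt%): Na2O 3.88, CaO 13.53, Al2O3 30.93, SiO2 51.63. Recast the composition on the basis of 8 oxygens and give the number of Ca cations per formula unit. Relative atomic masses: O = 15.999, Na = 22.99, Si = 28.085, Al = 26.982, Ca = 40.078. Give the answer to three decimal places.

0.658 Ca apfu

3.88 wt% Na2O ÷ 61.979 g/mol = 0.06260 mol, giving 0.12520 Na and 0.06260 O.
13.53 wt% CaO ÷ 56.077 g/mol = 0.24128 mol, giving 0.24128 Ca and 0.24128 O.
30.93 wt% Al2O3 ÷ 101.961 g/mol = 0.30335 mol, giving 0.60670 Al and 0.91005 O.
51.63 wt% SiO2 ÷ 60.083 g/mol = 0.85931 mol, giving 0.85931 Si and 1.71862 O.
Oxygen sums to 2.93255; scaling by 8/2.93255 = 2.72800 puts the formula on 8 O.
Ca: 0.24128 × 2.72800 = 0.658 atoms per formula unit.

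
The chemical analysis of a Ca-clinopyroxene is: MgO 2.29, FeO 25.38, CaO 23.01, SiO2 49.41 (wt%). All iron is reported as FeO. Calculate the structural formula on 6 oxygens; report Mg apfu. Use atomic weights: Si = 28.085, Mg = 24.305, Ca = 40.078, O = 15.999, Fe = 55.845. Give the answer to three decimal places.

0.138 Mg apfu

MgO (M=40.304): mol = 0.05682; Mg = 0.05682, O = 0.05682.
FeO (M=71.844): mol = 0.35327; Fe = 0.35327, O = 0.35327.
CaO (M=56.077): mol = 0.41033; Ca = 0.41033, O = 0.41033.
SiO2 (M=60.083): mol = 0.82236; Si = 0.82236, O = 1.64472.
ΣO = 2.46514; factor = 6/ΣO = 2.43394.
Mg apfu = 0.05682 × 2.43394 = 0.138.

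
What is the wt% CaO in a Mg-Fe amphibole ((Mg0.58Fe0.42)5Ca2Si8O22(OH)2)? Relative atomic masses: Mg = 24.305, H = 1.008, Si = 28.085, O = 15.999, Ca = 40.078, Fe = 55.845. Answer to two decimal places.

M((Mg0.58Fe0.42)5Ca2Si8O22(OH)2) = 878.587 g/mol; M(CaO) = 56.077 g/mol.
Moles CaO per formula unit = 2 Ca ÷ 1 = 2.0000.
CaO fraction = (2.0000 × 56.077) / 878.587 = 112.154/878.587 = 0.1277.

12.77 wt%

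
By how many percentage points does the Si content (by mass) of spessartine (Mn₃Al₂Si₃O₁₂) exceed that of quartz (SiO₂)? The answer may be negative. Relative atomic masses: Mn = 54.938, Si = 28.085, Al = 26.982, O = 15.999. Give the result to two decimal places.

-29.72 percentage points

Si in Mn₃Al₂Si₃O₁₂: molar mass 495.021 g/mol; 3×28.085 = 84.255 g → 17.02 wt%.
Si in SiO₂: molar mass 60.083 g/mol; 1×28.085 = 28.085 g → 46.74 wt%.
Difference = 17.02 − 46.74 = -29.72 percentage points.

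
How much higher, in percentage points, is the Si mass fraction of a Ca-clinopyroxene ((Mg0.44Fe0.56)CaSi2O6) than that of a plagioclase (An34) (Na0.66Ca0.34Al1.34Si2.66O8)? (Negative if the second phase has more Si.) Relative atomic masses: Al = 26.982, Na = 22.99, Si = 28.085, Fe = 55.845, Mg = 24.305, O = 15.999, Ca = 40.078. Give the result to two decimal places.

M((Mg0.44Fe0.56)CaSi2O6) = 234.209 g/mol, so wt% Si = 56.170/234.209 × 100 = 23.98%.
M(Na0.66Ca0.34Al1.34Si2.66O8) = 267.654 g/mol, so wt% Si = 74.706/267.654 × 100 = 27.91%.
23.98 − 27.91 = -3.93 pp.

-3.93 percentage points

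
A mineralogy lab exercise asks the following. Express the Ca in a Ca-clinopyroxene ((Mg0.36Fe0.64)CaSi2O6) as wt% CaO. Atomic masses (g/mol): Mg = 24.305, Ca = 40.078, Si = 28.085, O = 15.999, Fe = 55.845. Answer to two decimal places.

M((Mg0.36Fe0.64)CaSi2O6) = 236.733 g/mol; M(CaO) = 56.077 g/mol.
Moles CaO per formula unit = 1 Ca ÷ 1 = 1.0000.
CaO fraction = (1.0000 × 56.077) / 236.733 = 56.077/236.733 = 0.2369.

23.69 wt%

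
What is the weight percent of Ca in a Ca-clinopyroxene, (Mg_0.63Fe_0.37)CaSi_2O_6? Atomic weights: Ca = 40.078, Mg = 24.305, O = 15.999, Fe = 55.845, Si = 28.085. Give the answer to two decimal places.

Formula mass = 0.63×24.305 + 0.37×55.845 + 1×40.078 + 2×28.085 + 6×15.999 = 228.217 g/mol, of which 40.078 g is Ca.
So Ca makes up 40.078/228.217 = 0.1756 of the mass, i.e. 17.56%.

17.56 mass %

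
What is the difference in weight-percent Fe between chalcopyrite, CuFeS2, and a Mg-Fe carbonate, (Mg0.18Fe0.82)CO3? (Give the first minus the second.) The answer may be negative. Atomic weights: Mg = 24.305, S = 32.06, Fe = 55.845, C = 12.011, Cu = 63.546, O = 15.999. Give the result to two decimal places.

-11.13 percentage points

M(CuFeS2) = 183.511 g/mol, so wt% Fe = 55.845/183.511 × 100 = 30.43%.
M((Mg0.18Fe0.82)CO3) = 110.176 g/mol, so wt% Fe = 45.793/110.176 × 100 = 41.56%.
30.43 − 41.56 = -11.13 pp.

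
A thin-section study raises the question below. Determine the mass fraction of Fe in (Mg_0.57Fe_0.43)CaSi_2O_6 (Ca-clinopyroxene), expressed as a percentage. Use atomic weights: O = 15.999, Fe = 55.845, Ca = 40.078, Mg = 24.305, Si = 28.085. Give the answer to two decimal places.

Molar mass of (Mg_0.57Fe_0.43)CaSi_2O_6: 0.57×24.305 + 0.43×55.845 + 1×40.078 + 2×28.085 + 6×15.999 = 230.109 g/mol.
Mass of Fe per formula unit: 0.43 × 55.845 = 24.013 g.
Weight fraction Fe = 24.013 / 230.109 = 0.1044.

10.44 wt%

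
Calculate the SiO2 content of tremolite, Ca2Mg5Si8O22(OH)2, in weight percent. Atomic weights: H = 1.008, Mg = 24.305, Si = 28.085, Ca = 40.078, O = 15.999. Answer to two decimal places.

59.17 wt%

Formula mass = 812.353 g/mol.
8 Si → 8.0000 mol SiO2 per formula unit; M(SiO2) = 60.083, so SiO2 mass = 480.664 g.
480.664/812.353 × 100 = 59.17 wt%.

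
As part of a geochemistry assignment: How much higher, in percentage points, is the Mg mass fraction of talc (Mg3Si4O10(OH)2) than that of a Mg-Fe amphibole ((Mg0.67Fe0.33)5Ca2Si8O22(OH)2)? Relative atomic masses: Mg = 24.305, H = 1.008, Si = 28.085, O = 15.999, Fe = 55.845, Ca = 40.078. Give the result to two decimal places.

9.81 percentage points

M(Mg3Si4O10(OH)2) = 379.259 g/mol, so wt% Mg = 72.915/379.259 × 100 = 19.23%.
M((Mg0.67Fe0.33)5Ca2Si8O22(OH)2) = 864.394 g/mol, so wt% Mg = 81.422/864.394 × 100 = 9.42%.
19.23 − 9.42 = 9.81 pp.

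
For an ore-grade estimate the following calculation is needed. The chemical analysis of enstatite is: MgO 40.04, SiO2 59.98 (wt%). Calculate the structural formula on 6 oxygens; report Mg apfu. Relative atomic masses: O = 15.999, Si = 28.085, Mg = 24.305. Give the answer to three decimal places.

1.994 Mg apfu

MgO: 40.04/40.304 = 0.99345 mol → 0.99345 mol Mg, 0.99345 mol O.
SiO2: 59.98/60.083 = 0.99829 mol → 0.99829 mol Si, 1.99658 mol O.
Total oxygen = 2.99003 mol. Normalization factor = 6/2.99003 = 2.00667.
Mg per 6 O = 0.99345 × 2.00667 = 1.994.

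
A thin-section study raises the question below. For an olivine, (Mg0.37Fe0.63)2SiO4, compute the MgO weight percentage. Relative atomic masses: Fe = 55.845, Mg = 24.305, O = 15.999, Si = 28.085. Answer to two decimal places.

Formula mass = 180.431 g/mol.
0.74 Mg → 0.7400 mol MgO per formula unit; M(MgO) = 40.304, so MgO mass = 29.825 g.
29.825/180.431 × 100 = 16.53 wt%.

16.53 wt%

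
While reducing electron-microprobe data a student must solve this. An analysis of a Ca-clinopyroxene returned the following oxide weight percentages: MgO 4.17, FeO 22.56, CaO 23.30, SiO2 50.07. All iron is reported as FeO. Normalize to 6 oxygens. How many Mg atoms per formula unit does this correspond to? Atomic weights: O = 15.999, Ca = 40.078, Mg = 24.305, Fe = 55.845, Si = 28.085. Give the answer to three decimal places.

MgO (M=40.304): mol = 0.10346; Mg = 0.10346, O = 0.10346.
FeO (M=71.844): mol = 0.31401; Fe = 0.31401, O = 0.31401.
CaO (M=56.077): mol = 0.41550; Ca = 0.41550, O = 0.41550.
SiO2 (M=60.083): mol = 0.83335; Si = 0.83335, O = 1.66670.
ΣO = 2.49967; factor = 6/ΣO = 2.40032.
Mg apfu = 0.10346 × 2.40032 = 0.248.

0.248 Mg apfu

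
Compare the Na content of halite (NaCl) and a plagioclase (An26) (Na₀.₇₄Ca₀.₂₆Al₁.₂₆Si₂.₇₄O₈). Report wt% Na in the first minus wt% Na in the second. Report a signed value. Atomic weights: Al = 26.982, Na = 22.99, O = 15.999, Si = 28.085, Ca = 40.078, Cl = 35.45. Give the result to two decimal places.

Na in NaCl: molar mass 58.440 g/mol; 1×22.99 = 22.990 g → 39.34 wt%.
Na in Na₀.₇₄Ca₀.₂₆Al₁.₂₆Si₂.₇₄O₈: molar mass 266.375 g/mol; 0.74×22.99 = 17.013 g → 6.39 wt%.
Difference = 39.34 − 6.39 = 32.95 percentage points.

32.95 percentage points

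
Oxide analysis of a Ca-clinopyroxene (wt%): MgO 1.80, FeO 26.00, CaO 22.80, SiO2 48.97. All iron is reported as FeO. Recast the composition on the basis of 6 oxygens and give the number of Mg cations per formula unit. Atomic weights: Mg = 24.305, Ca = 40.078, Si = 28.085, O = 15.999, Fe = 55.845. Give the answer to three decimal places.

1.80 wt% MgO ÷ 40.304 g/mol = 0.04466 mol, giving 0.04466 Mg and 0.04466 O.
26.00 wt% FeO ÷ 71.844 g/mol = 0.36190 mol, giving 0.36190 Fe and 0.36190 O.
22.80 wt% CaO ÷ 56.077 g/mol = 0.40658 mol, giving 0.40658 Ca and 0.40658 O.
48.97 wt% SiO2 ÷ 60.083 g/mol = 0.81504 mol, giving 0.81504 Si and 1.63008 O.
Oxygen sums to 2.44322; scaling by 6/2.44322 = 2.45578 puts the formula on 6 O.
Mg: 0.04466 × 2.45578 = 0.110 atoms per formula unit.

0.110 Mg apfu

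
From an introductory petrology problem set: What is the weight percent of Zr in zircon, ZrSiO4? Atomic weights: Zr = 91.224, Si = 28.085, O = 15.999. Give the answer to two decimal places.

49.77 wt%

M(ZrSiO4) = 183.305 g/mol.
Zr contributes 1 × 91.224 = 91.224 g per mole.
91.224/183.305 = 0.4977 → 49.77%.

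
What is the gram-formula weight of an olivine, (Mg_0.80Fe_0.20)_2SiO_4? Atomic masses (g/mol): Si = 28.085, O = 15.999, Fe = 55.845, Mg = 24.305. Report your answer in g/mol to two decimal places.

153.31 g/mol

The formula mass is the sum 1.60*24.305 + 0.40*55.845 + 1*28.085 + 4*15.999.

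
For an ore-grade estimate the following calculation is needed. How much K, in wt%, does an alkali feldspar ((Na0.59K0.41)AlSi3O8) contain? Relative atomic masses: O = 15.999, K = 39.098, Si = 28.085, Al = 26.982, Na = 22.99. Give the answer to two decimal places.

Molar mass of (Na0.59K0.41)AlSi3O8: 0.59·22.99 + 0.41·39.098 + 1·26.982 + 3·28.085 + 8·15.999 = 268.823 g/mol.
Mass of K per formula unit: 0.41 × 39.098 = 16.030 g.
Weight fraction K = 16.030 / 268.823 = 0.0596.

5.96 wt%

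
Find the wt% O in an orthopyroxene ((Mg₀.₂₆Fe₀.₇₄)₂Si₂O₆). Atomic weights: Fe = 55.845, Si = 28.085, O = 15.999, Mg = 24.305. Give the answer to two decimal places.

Molar mass of (Mg₀.₂₆Fe₀.₇₄)₂Si₂O₆: 0.52×24.305 + 1.48×55.845 + 2×28.085 + 6×15.999 = 247.453 g/mol.
Mass of O per formula unit: 6 × 15.999 = 95.994 g.
Weight fraction O = 95.994 / 247.453 = 0.3879.

38.79 mass %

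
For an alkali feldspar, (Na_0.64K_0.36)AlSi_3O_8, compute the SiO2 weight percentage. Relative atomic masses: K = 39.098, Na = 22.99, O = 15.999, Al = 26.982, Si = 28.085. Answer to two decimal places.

67.25 wt%

Formula mass = 268.018 g/mol.
3 Si → 3.0000 mol SiO2 per formula unit; M(SiO2) = 60.083, so SiO2 mass = 180.249 g.
180.249/268.018 × 100 = 67.25 wt%.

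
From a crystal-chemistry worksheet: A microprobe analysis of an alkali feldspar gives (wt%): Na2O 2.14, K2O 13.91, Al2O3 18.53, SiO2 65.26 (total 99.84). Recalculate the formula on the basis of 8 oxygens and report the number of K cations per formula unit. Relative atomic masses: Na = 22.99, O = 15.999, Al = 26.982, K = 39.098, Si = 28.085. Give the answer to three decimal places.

0.815 K apfu

Na2O: 2.14/61.979 = 0.03453 mol → 0.06906 mol Na, 0.03453 mol O.
K2O: 13.91/94.195 = 0.14767 mol → 0.29534 mol K, 0.14767 mol O.
Al2O3: 18.53/101.961 = 0.18174 mol → 0.36348 mol Al, 0.54522 mol O.
SiO2: 65.26/60.083 = 1.08616 mol → 1.08616 mol Si, 2.17232 mol O.
Total oxygen = 2.89974 mol. Normalization factor = 8/2.89974 = 2.75887.
K per 8 O = 0.29534 × 2.75887 = 0.815.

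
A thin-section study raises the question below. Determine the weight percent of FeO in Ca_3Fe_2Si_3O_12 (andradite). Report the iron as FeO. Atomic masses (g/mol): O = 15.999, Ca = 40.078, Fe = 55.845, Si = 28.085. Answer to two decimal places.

28.28 wt%

Formula mass = 508.167 g/mol.
2 Fe → 2.0000 mol FeO per formula unit; M(FeO) = 71.844, so FeO mass = 143.688 g.
143.688/508.167 × 100 = 28.28 wt%.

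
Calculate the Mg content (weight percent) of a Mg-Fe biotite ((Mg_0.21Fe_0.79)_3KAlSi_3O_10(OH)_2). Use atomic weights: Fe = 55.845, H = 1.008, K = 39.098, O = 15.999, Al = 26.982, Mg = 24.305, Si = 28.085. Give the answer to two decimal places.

Formula mass = 0.63*24.305 + 2.37*55.845 + 1*39.098 + 1*26.982 + 3*28.085 + 12*15.999 + 2*1.008 = 492.004 g/mol, of which 15.312 g is Mg.
So Mg makes up 15.312/492.004 = 0.0311 of the mass, i.e. 3.11%.

3.11 weight percent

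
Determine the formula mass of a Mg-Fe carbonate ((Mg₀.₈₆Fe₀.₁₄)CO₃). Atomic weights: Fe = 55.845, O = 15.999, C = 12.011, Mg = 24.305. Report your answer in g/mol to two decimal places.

The formula mass is the sum 0.86·24.305 + 0.14·55.845 + 1·12.011 + 3·15.999.

88.73 g/mol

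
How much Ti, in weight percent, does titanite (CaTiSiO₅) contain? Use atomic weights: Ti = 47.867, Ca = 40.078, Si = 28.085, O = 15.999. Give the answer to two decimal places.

Formula mass = 1×40.078 + 1×47.867 + 1×28.085 + 5×15.999 = 196.025 g/mol, of which 47.867 g is Ti.
So Ti makes up 47.867/196.025 = 0.2442 of the mass, i.e. 24.42%.

24.42 weight percent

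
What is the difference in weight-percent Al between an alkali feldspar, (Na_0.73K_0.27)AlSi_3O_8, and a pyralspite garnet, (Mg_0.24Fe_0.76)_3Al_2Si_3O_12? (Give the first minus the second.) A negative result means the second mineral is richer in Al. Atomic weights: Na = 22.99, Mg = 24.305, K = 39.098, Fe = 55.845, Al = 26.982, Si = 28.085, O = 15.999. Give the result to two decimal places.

Al in (Na_0.73K_0.27)AlSi_3O_8: molar mass 266.568 g/mol; 1×26.982 = 26.982 g → 10.12 wt%.
Al in (Mg_0.24Fe_0.76)_3Al_2Si_3O_12: molar mass 475.033 g/mol; 2×26.982 = 53.964 g → 11.36 wt%.
Difference = 10.12 − 11.36 = -1.24 percentage points.

-1.24 percentage points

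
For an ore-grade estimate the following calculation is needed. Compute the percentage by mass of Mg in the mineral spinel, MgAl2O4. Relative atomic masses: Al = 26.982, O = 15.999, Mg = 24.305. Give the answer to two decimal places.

Molar mass of MgAl2O4: 1*24.305 + 2*26.982 + 4*15.999 = 142.265 g/mol.
Mass of Mg per formula unit: 1 × 24.305 = 24.305 g.
Weight fraction Mg = 24.305 / 142.265 = 0.1708.

17.08 weight percent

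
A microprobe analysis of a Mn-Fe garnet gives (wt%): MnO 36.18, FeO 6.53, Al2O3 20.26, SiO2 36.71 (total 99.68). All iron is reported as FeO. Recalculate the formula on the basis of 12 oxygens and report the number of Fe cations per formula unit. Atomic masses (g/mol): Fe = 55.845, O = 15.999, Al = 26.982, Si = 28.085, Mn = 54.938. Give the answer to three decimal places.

MnO: 36.18/70.937 = 0.51003 mol → 0.51003 mol Mn, 0.51003 mol O.
FeO: 6.53/71.844 = 0.09089 mol → 0.09089 mol Fe, 0.09089 mol O.
Al2O3: 20.26/101.961 = 0.19870 mol → 0.39740 mol Al, 0.59610 mol O.
SiO2: 36.71/60.083 = 0.61099 mol → 0.61099 mol Si, 1.22198 mol O.
Total oxygen = 2.41900 mol. Normalization factor = 12/2.41900 = 4.96073.
Fe per 12 O = 0.09089 × 4.96073 = 0.451.

0.451 Fe apfu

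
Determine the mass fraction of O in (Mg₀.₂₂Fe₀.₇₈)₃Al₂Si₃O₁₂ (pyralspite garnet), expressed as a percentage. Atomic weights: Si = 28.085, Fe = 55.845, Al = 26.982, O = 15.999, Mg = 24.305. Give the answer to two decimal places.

40.26 weight percent

Molar mass of (Mg₀.₂₂Fe₀.₇₈)₃Al₂Si₃O₁₂: 0.66×24.305 + 2.34×55.845 + 2×26.982 + 3×28.085 + 12×15.999 = 476.926 g/mol.
Mass of O per formula unit: 12 × 15.999 = 191.988 g.
Weight fraction O = 191.988 / 476.926 = 0.4026.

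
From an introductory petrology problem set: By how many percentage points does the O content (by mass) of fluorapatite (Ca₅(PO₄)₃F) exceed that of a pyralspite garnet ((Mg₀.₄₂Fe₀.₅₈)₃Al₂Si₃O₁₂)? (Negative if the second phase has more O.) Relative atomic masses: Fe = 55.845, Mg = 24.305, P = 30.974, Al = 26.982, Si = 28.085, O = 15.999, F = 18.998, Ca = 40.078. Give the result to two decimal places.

-3.85 percentage points

First mineral: 191.988 g O in 504.298 g formula = 38.07 wt% O.
Second mineral: 191.988 g O in 458.002 g formula = 41.92 wt% O.
38.07% − 41.92% gives a difference of -3.85 percentage points.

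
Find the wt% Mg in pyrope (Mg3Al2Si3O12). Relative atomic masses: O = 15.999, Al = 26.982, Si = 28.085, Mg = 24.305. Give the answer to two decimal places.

M(Mg3Al2Si3O12) = 403.122 g/mol.
Mg contributes 3 × 24.305 = 72.915 g per mole.
72.915/403.122 = 0.1809 → 18.09%.

18.09 mass %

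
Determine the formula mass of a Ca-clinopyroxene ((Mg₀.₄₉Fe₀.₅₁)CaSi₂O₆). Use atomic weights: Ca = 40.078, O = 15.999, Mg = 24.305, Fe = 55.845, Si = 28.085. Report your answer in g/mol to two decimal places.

232.63 g/mol

M = 0.49×24.305 + 0.51×55.845 + 1×40.078 + 2×28.085 + 6×15.999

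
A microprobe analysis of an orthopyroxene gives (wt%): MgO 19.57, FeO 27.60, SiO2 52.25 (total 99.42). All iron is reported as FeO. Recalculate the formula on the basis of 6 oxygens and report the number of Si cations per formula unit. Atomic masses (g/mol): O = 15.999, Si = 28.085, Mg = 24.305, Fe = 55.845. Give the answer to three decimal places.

MgO: 19.57/40.304 = 0.48556 mol → 0.48556 mol Mg, 0.48556 mol O.
FeO: 27.60/71.844 = 0.38417 mol → 0.38417 mol Fe, 0.38417 mol O.
SiO2: 52.25/60.083 = 0.86963 mol → 0.86963 mol Si, 1.73926 mol O.
Total oxygen = 2.60899 mol. Normalization factor = 6/2.60899 = 2.29974.
Si per 6 O = 0.86963 × 2.29974 = 2.000.

2.000 Si apfu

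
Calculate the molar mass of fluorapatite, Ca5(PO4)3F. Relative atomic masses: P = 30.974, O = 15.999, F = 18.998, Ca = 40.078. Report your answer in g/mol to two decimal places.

504.30 g/mol

M = 5*40.078 + 3*30.974 + 12*15.999 + 1*18.998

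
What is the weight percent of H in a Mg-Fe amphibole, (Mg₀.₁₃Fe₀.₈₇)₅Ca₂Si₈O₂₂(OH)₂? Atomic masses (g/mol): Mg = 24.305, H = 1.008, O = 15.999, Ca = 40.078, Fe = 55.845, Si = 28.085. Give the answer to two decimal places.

0.21 mass %

M((Mg₀.₁₃Fe₀.₈₇)₅Ca₂Si₈O₂₂(OH)₂) = 949.552 g/mol.
H contributes 2 × 1.008 = 2.016 g per mole.
2.016/949.552 = 0.0021 → 0.21%.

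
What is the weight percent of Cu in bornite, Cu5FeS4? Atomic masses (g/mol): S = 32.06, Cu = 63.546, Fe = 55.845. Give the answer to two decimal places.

Formula mass = 5×63.546 + 1×55.845 + 4×32.06 = 501.815 g/mol, of which 317.730 g is Cu.
So Cu makes up 317.730/501.815 = 0.6332 of the mass, i.e. 63.32%.

63.32 wt%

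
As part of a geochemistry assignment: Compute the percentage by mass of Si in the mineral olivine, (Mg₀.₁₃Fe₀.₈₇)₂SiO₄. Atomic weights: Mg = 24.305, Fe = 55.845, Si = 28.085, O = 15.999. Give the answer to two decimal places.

14.36 mass %

Molar mass of (Mg₀.₁₃Fe₀.₈₇)₂SiO₄: 0.26×24.305 + 1.74×55.845 + 1×28.085 + 4×15.999 = 195.571 g/mol.
Mass of Si per formula unit: 1 × 28.085 = 28.085 g.
Weight fraction Si = 28.085 / 195.571 = 0.1436.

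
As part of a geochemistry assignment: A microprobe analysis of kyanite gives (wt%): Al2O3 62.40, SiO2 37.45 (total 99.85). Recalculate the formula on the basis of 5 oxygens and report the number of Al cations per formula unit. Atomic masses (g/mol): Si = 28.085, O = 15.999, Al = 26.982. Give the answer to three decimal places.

Al2O3 (M=101.961): mol = 0.61200; Al = 1.22400, O = 1.83600.
SiO2 (M=60.083): mol = 0.62330; Si = 0.62330, O = 1.24660.
ΣO = 3.08260; factor = 5/ΣO = 1.62201.
Al apfu = 1.22400 × 1.62201 = 1.985.

1.985 Al apfu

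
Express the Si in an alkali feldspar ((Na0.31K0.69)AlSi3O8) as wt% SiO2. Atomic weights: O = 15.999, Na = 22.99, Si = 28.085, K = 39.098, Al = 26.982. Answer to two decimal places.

65.94 wt%

Molar mass of (Na0.31K0.69)AlSi3O8 = 0.31×22.99 + 0.69×39.098 + 1×26.982 + 3×28.085 + 8×15.999 = 273.334 g/mol.
Each formula unit contains 3 Si, equivalent to 3/1 = 3.0000 mol SiO2.
M(SiO2) = 1×28.085 + 2×15.999 = 60.083 g/mol.
Mass of SiO2 per formula unit = 3.0000 × 60.083 = 180.249 g.
SiO2 wt% = 180.249 / 273.334 × 100 = 65.94%.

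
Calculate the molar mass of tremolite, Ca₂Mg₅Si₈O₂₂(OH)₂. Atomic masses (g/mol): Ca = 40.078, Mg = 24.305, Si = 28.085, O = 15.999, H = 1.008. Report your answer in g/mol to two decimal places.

812.35 g/mol

M = 2*40.078 + 5*24.305 + 8*28.085 + 24*15.999 + 2*1.008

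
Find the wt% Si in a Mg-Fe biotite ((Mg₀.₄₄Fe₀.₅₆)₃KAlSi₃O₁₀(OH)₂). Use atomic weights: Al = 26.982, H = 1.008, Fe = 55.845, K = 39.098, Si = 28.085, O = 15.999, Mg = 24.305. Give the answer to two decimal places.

M((Mg₀.₄₄Fe₀.₅₆)₃KAlSi₃O₁₀(OH)₂) = 470.241 g/mol.
Si contributes 3 × 28.085 = 84.255 g per mole.
84.255/470.241 = 0.1792 → 17.92%.

17.92 mass %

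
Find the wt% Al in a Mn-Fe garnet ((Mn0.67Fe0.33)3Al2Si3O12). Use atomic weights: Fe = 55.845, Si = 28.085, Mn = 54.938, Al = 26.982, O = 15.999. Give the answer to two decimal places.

M((Mn0.67Fe0.33)3Al2Si3O12) = 495.919 g/mol.
Al contributes 2 × 26.982 = 53.964 g per mole.
53.964/495.919 = 0.1088 → 10.88%.

10.88 weight percent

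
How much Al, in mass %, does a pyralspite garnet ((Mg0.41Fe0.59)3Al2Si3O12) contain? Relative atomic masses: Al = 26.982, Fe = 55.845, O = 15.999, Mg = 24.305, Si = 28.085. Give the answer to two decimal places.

11.76 mass %

Molar mass of (Mg0.41Fe0.59)3Al2Si3O12: 1.23×24.305 + 1.77×55.845 + 2×26.982 + 3×28.085 + 12×15.999 = 458.948 g/mol.
Mass of Al per formula unit: 2 × 26.982 = 53.964 g.
Weight fraction Al = 53.964 / 458.948 = 0.1176.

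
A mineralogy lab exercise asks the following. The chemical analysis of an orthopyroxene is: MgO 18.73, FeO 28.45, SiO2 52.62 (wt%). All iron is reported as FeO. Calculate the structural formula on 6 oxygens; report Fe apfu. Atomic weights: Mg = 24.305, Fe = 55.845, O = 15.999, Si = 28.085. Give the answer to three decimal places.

0.910 Fe apfu

18.73 wt% MgO ÷ 40.304 g/mol = 0.46472 mol, giving 0.46472 Mg and 0.46472 O.
28.45 wt% FeO ÷ 71.844 g/mol = 0.39600 mol, giving 0.39600 Fe and 0.39600 O.
52.62 wt% SiO2 ÷ 60.083 g/mol = 0.87579 mol, giving 0.87579 Si and 1.75158 O.
Oxygen sums to 2.61230; scaling by 6/2.61230 = 2.29683 puts the formula on 6 O.
Fe: 0.39600 × 2.29683 = 0.910 atoms per formula unit.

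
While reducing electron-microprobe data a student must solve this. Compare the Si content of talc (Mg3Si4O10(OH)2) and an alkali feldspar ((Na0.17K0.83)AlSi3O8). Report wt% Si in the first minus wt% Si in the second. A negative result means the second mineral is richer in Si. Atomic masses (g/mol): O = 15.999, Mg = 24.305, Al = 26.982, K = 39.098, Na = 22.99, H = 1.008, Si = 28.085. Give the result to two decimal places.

First mineral: 112.340 g Si in 379.259 g formula = 29.62 wt% Si.
Second mineral: 84.255 g Si in 275.589 g formula = 30.57 wt% Si.
29.62% − 30.57% gives a difference of -0.95 percentage points.

-0.95 percentage points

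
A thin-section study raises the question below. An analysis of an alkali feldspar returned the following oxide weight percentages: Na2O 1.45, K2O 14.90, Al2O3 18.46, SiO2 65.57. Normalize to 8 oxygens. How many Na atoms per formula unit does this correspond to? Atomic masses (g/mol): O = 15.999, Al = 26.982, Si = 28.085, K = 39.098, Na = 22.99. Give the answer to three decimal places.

0.129 Na apfu

1.45 wt% Na2O ÷ 61.979 g/mol = 0.02340 mol, giving 0.04680 Na and 0.02340 O.
14.90 wt% K2O ÷ 94.195 g/mol = 0.15818 mol, giving 0.31636 K and 0.15818 O.
18.46 wt% Al2O3 ÷ 101.961 g/mol = 0.18105 mol, giving 0.36210 Al and 0.54315 O.
65.57 wt% SiO2 ÷ 60.083 g/mol = 1.09132 mol, giving 1.09132 Si and 2.18264 O.
Oxygen sums to 2.90737; scaling by 8/2.90737 = 2.75163 puts the formula on 8 O.
Na: 0.04680 × 2.75163 = 0.129 atoms per formula unit.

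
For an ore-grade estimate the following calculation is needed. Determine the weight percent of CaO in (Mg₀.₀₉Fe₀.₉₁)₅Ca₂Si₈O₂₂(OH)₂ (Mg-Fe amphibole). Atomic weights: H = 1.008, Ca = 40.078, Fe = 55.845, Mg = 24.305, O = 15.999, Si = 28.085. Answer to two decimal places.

11.73 wt%

Molar mass of (Mg₀.₀₉Fe₀.₉₁)₅Ca₂Si₈O₂₂(OH)₂ = 0.45·24.305 + 4.55·55.845 + 2·40.078 + 8·28.085 + 24·15.999 + 2·1.008 = 955.860 g/mol.
Each formula unit contains 2 Ca, equivalent to 2/1 = 2.0000 mol CaO.
M(CaO) = 1×40.078 + 1×15.999 = 56.077 g/mol.
Mass of CaO per formula unit = 2.0000 × 56.077 = 112.154 g.
CaO wt% = 112.154 / 955.860 × 100 = 11.73%.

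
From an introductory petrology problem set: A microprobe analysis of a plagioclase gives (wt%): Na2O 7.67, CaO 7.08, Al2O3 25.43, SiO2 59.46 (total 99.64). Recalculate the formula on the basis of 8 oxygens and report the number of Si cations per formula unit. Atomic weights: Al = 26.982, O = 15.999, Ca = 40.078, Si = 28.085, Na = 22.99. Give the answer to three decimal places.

2.659 Si apfu

7.67 wt% Na2O ÷ 61.979 g/mol = 0.12375 mol, giving 0.24750 Na and 0.12375 O.
7.08 wt% CaO ÷ 56.077 g/mol = 0.12625 mol, giving 0.12625 Ca and 0.12625 O.
25.43 wt% Al2O3 ÷ 101.961 g/mol = 0.24941 mol, giving 0.49882 Al and 0.74823 O.
59.46 wt% SiO2 ÷ 60.083 g/mol = 0.98963 mol, giving 0.98963 Si and 1.97926 O.
Oxygen sums to 2.97749; scaling by 8/2.97749 = 2.68683 puts the formula on 8 O.
Si: 0.98963 × 2.68683 = 2.659 atoms per formula unit.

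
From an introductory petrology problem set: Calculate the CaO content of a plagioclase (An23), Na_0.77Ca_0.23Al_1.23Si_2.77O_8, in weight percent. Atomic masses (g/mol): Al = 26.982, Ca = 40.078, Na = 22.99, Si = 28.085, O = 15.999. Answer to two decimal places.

4.85 wt%

M(Na_0.77Ca_0.23Al_1.23Si_2.77O_8) = 265.896 g/mol; M(CaO) = 56.077 g/mol.
Moles CaO per formula unit = 0.23 Ca ÷ 1 = 0.2300.
CaO fraction = (0.2300 × 56.077) / 265.896 = 12.898/265.896 = 0.0485.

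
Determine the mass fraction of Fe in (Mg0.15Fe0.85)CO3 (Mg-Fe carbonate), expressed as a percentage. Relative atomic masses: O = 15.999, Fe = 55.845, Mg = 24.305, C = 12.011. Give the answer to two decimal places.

42.72 mass %

Molar mass of (Mg0.15Fe0.85)CO3: 0.15*24.305 + 0.85*55.845 + 1*12.011 + 3*15.999 = 111.122 g/mol.
Mass of Fe per formula unit: 0.85 × 55.845 = 47.468 g.
Weight fraction Fe = 47.468 / 111.122 = 0.4272.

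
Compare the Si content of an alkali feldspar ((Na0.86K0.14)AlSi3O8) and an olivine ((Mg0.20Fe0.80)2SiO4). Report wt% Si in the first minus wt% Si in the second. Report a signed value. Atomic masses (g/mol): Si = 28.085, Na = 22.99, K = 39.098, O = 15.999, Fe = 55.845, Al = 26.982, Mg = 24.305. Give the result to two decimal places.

M((Na0.86K0.14)AlSi3O8) = 264.474 g/mol, so wt% Si = 84.255/264.474 × 100 = 31.86%.
M((Mg0.20Fe0.80)2SiO4) = 191.155 g/mol, so wt% Si = 28.085/191.155 × 100 = 14.69%.
31.86 − 14.69 = 17.17 pp.

17.17 percentage points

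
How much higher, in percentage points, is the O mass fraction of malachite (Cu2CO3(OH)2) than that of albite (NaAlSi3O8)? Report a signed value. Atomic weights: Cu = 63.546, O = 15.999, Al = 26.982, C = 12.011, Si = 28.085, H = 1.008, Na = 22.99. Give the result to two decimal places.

O in Cu2CO3(OH)2: molar mass 221.114 g/mol; 5×15.999 = 79.995 g → 36.18 wt%.
O in NaAlSi3O8: molar mass 262.219 g/mol; 8×15.999 = 127.992 g → 48.81 wt%.
Difference = 36.18 − 48.81 = -12.63 percentage points.

-12.63 percentage points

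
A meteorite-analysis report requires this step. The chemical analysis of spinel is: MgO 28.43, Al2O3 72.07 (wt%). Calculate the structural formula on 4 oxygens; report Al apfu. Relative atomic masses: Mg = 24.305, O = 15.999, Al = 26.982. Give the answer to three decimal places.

2.001 Al apfu

MgO: 28.43/40.304 = 0.70539 mol → 0.70539 mol Mg, 0.70539 mol O.
Al2O3: 72.07/101.961 = 0.70684 mol → 1.41368 mol Al, 2.12052 mol O.
Total oxygen = 2.82591 mol. Normalization factor = 4/2.82591 = 1.41547.
Al per 4 O = 1.41368 × 1.41547 = 2.001.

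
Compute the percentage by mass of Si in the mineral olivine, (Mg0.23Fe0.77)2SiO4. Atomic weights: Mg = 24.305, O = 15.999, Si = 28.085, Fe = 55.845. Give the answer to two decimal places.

M((Mg0.23Fe0.77)2SiO4) = 189.263 g/mol.
Si contributes 1 × 28.085 = 28.085 g per mole.
28.085/189.263 = 0.1484 → 14.84%.

14.84 wt%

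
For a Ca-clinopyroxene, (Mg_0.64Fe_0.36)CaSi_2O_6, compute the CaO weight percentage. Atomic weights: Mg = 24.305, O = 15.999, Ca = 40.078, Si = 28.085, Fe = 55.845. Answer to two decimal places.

24.61 wt%

M((Mg_0.64Fe_0.36)CaSi_2O_6) = 227.901 g/mol; M(CaO) = 56.077 g/mol.
Moles CaO per formula unit = 1 Ca ÷ 1 = 1.0000.
CaO fraction = (1.0000 × 56.077) / 227.901 = 56.077/227.901 = 0.2461.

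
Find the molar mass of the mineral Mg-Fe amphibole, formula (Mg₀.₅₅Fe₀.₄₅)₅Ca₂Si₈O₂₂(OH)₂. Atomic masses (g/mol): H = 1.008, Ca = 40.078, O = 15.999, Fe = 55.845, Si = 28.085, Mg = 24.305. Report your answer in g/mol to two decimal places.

The formula mass is the sum 2.75(24.305) + 2.25(55.845) + 2(40.078) + 8(28.085) + 24(15.999) + 2(1.008).

883.32 g/mol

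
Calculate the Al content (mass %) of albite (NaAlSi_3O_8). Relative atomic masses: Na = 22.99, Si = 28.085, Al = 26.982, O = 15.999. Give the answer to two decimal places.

Molar mass of NaAlSi_3O_8: 1×22.99 + 1×26.982 + 3×28.085 + 8×15.999 = 262.219 g/mol.
Mass of Al per formula unit: 1 × 26.982 = 26.982 g.
Weight fraction Al = 26.982 / 262.219 = 0.1029.

10.29 mass %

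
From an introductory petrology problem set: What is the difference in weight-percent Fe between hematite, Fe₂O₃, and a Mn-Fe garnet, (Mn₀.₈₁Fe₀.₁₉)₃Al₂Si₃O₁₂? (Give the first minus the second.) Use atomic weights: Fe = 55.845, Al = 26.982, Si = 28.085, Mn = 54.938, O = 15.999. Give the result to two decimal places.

First mineral: 111.690 g Fe in 159.687 g formula = 69.94 wt% Fe.
Second mineral: 31.832 g Fe in 495.538 g formula = 6.42 wt% Fe.
69.94% − 6.42% gives a difference of 63.52 percentage points.

63.52 percentage points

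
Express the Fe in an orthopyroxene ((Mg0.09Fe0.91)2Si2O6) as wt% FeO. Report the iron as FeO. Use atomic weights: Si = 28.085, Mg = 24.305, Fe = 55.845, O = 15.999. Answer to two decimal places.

M((Mg0.09Fe0.91)2Si2O6) = 258.177 g/mol; M(FeO) = 71.844 g/mol.
Moles FeO per formula unit = 1.82 Fe ÷ 1 = 1.8200.
FeO fraction = (1.8200 × 71.844) / 258.177 = 130.756/258.177 = 0.5065.

50.65 wt%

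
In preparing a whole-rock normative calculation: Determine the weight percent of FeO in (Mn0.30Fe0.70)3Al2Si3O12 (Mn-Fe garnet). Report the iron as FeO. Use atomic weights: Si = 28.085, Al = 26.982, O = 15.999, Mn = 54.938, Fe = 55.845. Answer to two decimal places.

Formula mass = 496.926 g/mol.
2.10 Fe → 2.1000 mol FeO per formula unit; M(FeO) = 71.844, so FeO mass = 150.872 g.
150.872/496.926 × 100 = 30.36 wt%.

30.36 wt%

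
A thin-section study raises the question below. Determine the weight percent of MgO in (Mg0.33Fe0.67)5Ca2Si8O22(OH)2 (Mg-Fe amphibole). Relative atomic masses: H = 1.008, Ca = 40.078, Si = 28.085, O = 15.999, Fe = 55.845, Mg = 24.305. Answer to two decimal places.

Formula mass = 918.012 g/mol.
1.65 Mg → 1.6500 mol MgO per formula unit; M(MgO) = 40.304, so MgO mass = 66.502 g.
66.502/918.012 × 100 = 7.24 wt%.

7.24 wt%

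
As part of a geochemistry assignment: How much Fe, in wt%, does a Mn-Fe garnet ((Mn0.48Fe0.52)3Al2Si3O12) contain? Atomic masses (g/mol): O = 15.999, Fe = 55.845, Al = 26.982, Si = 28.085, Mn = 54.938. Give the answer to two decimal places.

Formula mass = 1.44*54.938 + 1.56*55.845 + 2*26.982 + 3*28.085 + 12*15.999 = 496.436 g/mol, of which 87.118 g is Fe.
So Fe makes up 87.118/496.436 = 0.1755 of the mass, i.e. 17.55%.

17.55 wt%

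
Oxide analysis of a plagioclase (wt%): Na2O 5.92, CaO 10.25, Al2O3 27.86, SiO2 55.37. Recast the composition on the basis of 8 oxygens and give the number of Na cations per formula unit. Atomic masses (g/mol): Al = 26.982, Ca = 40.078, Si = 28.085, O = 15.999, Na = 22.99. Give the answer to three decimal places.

Na2O: 5.92/61.979 = 0.09552 mol → 0.19104 mol Na, 0.09552 mol O.
CaO: 10.25/56.077 = 0.18278 mol → 0.18278 mol Ca, 0.18278 mol O.
Al2O3: 27.86/101.961 = 0.27324 mol → 0.54648 mol Al, 0.81972 mol O.
SiO2: 55.37/60.083 = 0.92156 mol → 0.92156 mol Si, 1.84312 mol O.
Total oxygen = 2.94114 mol. Normalization factor = 8/2.94114 = 2.72003.
Na per 8 O = 0.19104 × 2.72003 = 0.520.

0.520 Na apfu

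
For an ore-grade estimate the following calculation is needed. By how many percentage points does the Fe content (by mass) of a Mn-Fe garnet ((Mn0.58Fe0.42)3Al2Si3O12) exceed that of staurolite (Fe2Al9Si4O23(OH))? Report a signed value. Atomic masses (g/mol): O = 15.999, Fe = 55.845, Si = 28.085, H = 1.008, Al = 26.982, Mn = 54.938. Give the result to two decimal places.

1.07 percentage points

M((Mn0.58Fe0.42)3Al2Si3O12) = 496.164 g/mol, so wt% Fe = 70.365/496.164 × 100 = 14.18%.
M(Fe2Al9Si4O23(OH)) = 851.852 g/mol, so wt% Fe = 111.690/851.852 × 100 = 13.11%.
14.18 − 13.11 = 1.07 pp.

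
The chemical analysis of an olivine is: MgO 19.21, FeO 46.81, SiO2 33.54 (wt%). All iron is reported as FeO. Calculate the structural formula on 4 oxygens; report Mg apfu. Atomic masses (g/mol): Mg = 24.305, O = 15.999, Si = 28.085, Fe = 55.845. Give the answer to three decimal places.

19.21 wt% MgO ÷ 40.304 g/mol = 0.47663 mol, giving 0.47663 Mg and 0.47663 O.
46.81 wt% FeO ÷ 71.844 g/mol = 0.65155 mol, giving 0.65155 Fe and 0.65155 O.
33.54 wt% SiO2 ÷ 60.083 g/mol = 0.55823 mol, giving 0.55823 Si and 1.11646 O.
Oxygen sums to 2.24464; scaling by 4/2.24464 = 1.78202 puts the formula on 4 O.
Mg: 0.47663 × 1.78202 = 0.849 atoms per formula unit.

0.849 Mg apfu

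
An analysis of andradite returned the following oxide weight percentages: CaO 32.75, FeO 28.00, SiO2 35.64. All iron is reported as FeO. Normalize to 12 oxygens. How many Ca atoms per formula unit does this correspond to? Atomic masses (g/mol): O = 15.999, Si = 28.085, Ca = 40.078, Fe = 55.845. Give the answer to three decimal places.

32.75 wt% CaO ÷ 56.077 g/mol = 0.58402 mol, giving 0.58402 Ca and 0.58402 O.
28.00 wt% FeO ÷ 71.844 g/mol = 0.38973 mol, giving 0.38973 Fe and 0.38973 O.
35.64 wt% SiO2 ÷ 60.083 g/mol = 0.59318 mol, giving 0.59318 Si and 1.18636 O.
Oxygen sums to 2.16011; scaling by 12/2.16011 = 5.55527 puts the formula on 12 O.
Ca: 0.58402 × 5.55527 = 3.244 atoms per formula unit.

3.244 Ca apfu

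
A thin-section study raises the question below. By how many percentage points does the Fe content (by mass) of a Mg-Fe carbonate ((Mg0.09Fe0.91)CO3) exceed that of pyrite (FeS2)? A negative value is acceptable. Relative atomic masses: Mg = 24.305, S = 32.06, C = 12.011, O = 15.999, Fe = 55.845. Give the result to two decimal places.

-1.58 percentage points

First mineral: 50.819 g Fe in 113.014 g formula = 44.97 wt% Fe.
Second mineral: 55.845 g Fe in 119.965 g formula = 46.55 wt% Fe.
44.97% − 46.55% gives a difference of -1.58 percentage points.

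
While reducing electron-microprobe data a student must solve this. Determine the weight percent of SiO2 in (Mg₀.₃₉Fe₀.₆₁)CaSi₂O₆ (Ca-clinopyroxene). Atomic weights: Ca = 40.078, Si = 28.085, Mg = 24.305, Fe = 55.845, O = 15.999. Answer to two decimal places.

Formula mass = 235.786 g/mol.
2 Si → 2.0000 mol SiO2 per formula unit; M(SiO2) = 60.083, so SiO2 mass = 120.166 g.
120.166/235.786 × 100 = 50.96 wt%.

50.96 wt%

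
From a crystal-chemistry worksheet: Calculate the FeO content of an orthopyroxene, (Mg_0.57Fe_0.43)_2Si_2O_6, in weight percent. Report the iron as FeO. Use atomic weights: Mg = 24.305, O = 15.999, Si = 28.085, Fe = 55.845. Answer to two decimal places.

Formula mass = 227.898 g/mol.
0.86 Fe → 0.8600 mol FeO per formula unit; M(FeO) = 71.844, so FeO mass = 61.786 g.
61.786/227.898 × 100 = 27.11 wt%.

27.11 wt%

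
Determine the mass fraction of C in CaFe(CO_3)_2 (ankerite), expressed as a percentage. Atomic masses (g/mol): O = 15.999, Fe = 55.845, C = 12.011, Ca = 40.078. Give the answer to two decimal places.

11.12 weight percent

M(CaFe(CO_3)_2) = 215.939 g/mol.
C contributes 2 × 12.011 = 24.022 g per mole.
24.022/215.939 = 0.1112 → 11.12%.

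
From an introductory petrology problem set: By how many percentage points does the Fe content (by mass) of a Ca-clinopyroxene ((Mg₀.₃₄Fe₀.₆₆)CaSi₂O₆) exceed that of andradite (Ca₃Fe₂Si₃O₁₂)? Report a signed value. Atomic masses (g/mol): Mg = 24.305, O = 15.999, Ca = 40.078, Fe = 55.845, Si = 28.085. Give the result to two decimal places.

M((Mg₀.₃₄Fe₀.₆₆)CaSi₂O₆) = 237.363 g/mol, so wt% Fe = 36.858/237.363 × 100 = 15.53%.
M(Ca₃Fe₂Si₃O₁₂) = 508.167 g/mol, so wt% Fe = 111.690/508.167 × 100 = 21.98%.
15.53 − 21.98 = -6.45 pp.

-6.45 percentage points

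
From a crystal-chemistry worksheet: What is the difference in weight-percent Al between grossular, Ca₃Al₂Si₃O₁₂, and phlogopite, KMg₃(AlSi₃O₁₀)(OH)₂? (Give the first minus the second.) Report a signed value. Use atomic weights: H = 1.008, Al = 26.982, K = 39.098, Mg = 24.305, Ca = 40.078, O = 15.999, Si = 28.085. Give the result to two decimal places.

5.51 percentage points

Al in Ca₃Al₂Si₃O₁₂: molar mass 450.441 g/mol; 2×26.982 = 53.964 g → 11.98 wt%.
Al in KMg₃(AlSi₃O₁₀)(OH)₂: molar mass 417.254 g/mol; 1×26.982 = 26.982 g → 6.47 wt%.
Difference = 11.98 − 6.47 = 5.51 percentage points.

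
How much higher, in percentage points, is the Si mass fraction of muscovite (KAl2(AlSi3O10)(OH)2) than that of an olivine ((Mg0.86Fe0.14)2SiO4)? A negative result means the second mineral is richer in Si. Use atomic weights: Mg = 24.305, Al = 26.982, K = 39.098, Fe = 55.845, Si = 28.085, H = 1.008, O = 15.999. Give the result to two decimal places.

2.37 percentage points

Si in KAl2(AlSi3O10)(OH)2: molar mass 398.303 g/mol; 3×28.085 = 84.255 g → 21.15 wt%.
Si in (Mg0.86Fe0.14)2SiO4: molar mass 149.522 g/mol; 1×28.085 = 28.085 g → 18.78 wt%.
Difference = 21.15 − 18.78 = 2.37 percentage points.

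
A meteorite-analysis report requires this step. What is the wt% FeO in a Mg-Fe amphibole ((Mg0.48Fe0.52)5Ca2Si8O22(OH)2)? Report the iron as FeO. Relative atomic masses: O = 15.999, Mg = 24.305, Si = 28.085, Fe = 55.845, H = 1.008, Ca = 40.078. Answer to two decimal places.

20.89 wt%

M((Mg0.48Fe0.52)5Ca2Si8O22(OH)2) = 894.357 g/mol; M(FeO) = 71.844 g/mol.
Moles FeO per formula unit = 2.60 Fe ÷ 1 = 2.6000.
FeO fraction = (2.6000 × 71.844) / 894.357 = 186.794/894.357 = 0.2089.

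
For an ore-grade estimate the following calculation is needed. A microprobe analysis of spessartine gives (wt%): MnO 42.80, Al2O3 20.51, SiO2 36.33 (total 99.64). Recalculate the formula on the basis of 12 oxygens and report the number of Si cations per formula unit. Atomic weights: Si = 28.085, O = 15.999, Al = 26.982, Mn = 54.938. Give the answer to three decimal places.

MnO: 42.80/70.937 = 0.60335 mol → 0.60335 mol Mn, 0.60335 mol O.
Al2O3: 20.51/101.961 = 0.20116 mol → 0.40232 mol Al, 0.60348 mol O.
SiO2: 36.33/60.083 = 0.60466 mol → 0.60466 mol Si, 1.20932 mol O.
Total oxygen = 2.41615 mol. Normalization factor = 12/2.41615 = 4.96658.
Si per 12 O = 0.60466 × 4.96658 = 3.003.

3.003 Si apfu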